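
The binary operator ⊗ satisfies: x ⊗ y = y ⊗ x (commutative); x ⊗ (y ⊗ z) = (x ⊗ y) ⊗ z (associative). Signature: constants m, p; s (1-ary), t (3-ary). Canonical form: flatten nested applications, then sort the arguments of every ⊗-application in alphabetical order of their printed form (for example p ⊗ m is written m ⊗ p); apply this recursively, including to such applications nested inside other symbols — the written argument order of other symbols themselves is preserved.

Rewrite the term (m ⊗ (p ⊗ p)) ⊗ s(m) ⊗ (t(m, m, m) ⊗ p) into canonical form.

Merge nested applications:  m ⊗ p ⊗ p ⊗ s(m) ⊗ t(m, m, m) ⊗ p
Sort arguments:  m ⊗ p ⊗ p ⊗ p ⊗ s(m) ⊗ t(m, m, m)

Answer: m ⊗ p ⊗ p ⊗ p ⊗ s(m) ⊗ t(m, m, m)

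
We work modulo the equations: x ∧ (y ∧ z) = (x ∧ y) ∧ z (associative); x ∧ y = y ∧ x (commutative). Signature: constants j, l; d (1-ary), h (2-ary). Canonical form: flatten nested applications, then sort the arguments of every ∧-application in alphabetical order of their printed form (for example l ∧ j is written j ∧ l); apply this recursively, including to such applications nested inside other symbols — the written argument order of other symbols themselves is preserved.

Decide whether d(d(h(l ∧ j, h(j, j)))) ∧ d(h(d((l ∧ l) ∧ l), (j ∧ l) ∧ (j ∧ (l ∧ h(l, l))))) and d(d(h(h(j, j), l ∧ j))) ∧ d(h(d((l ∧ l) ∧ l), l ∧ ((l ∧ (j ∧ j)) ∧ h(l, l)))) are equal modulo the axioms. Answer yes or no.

Left:  d(d(h(l ∧ j, h(j, j)))) ∧ d(h(d((l ∧ l) ∧ l), (j ∧ l) ∧ (j ∧ (l ∧ h(l, l)))))
  Simplify inside:  d(d(h(l ∧ j, h(j, j))))  →  d(d(h(j ∧ l, h(j, j))))
  Simplify inside:  d(h(d((l ∧ l) ∧ l), (j ∧ l) ∧ (j ∧ (l ∧ h(l, l)))))  →  d(h(d(l ∧ l ∧ l), h(l, l) ∧ j ∧ j ∧ l ∧ l))
  Sort:  d(d(h(j ∧ l, h(j, j)))) ∧ d(h(d(l ∧ l ∧ l), h(l, l) ∧ j ∧ j ∧ l ∧ l))
Right:  d(d(h(h(j, j), l ∧ j))) ∧ d(h(d((l ∧ l) ∧ l), l ∧ ((l ∧ (j ∧ j)) ∧ h(l, l))))
  Canonicalize subterm:  d(d(h(h(j, j), l ∧ j)))  →  d(d(h(h(j, j), j ∧ l)))
  Inside:  d(h(d((l ∧ l) ∧ l), l ∧ ((l ∧ (j ∧ j)) ∧ h(l, l))))  →  d(h(d(l ∧ l ∧ l), h(l, l) ∧ j ∧ j ∧ l ∧ l))
  Sort arguments:  d(d(h(h(j, j), j ∧ l))) ∧ d(h(d(l ∧ l ∧ l), h(l, l) ∧ j ∧ j ∧ l ∧ l))

Answer: no — d(d(h(j ∧ l, h(j, j)))) ∧ d(h(d(l ∧ l ∧ l), h(l, l) ∧ j ∧ j ∧ l ∧ l)) vs d(d(h(h(j, j), j ∧ l))) ∧ d(h(d(l ∧ l ∧ l), h(l, l) ∧ j ∧ j ∧ l ∧ l))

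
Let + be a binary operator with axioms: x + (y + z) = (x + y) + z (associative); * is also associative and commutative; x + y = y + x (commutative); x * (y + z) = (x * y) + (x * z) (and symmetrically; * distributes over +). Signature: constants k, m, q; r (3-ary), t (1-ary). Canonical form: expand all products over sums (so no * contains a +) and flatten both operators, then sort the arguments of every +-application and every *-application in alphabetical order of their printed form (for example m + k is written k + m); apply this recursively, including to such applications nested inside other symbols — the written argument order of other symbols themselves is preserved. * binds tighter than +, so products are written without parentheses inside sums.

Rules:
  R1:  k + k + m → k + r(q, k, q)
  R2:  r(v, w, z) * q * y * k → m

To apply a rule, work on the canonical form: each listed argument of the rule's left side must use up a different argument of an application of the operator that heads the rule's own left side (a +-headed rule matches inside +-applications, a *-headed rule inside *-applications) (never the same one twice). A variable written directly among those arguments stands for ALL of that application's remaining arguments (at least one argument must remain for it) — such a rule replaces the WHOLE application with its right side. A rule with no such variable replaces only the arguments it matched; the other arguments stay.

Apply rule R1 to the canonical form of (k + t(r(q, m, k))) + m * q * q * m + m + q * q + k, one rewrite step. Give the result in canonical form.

Canonical form:  k + k + m + m * m * q * q + q * q + t(r(q, m, k))
Apply R1:  consuming k, k, m
Giving:  k + m * m * q * q + q * q + r(q, k, q) + t(r(q, m, k))

Answer: k + m * m * q * q + q * q + r(q, k, q) + t(r(q, m, k))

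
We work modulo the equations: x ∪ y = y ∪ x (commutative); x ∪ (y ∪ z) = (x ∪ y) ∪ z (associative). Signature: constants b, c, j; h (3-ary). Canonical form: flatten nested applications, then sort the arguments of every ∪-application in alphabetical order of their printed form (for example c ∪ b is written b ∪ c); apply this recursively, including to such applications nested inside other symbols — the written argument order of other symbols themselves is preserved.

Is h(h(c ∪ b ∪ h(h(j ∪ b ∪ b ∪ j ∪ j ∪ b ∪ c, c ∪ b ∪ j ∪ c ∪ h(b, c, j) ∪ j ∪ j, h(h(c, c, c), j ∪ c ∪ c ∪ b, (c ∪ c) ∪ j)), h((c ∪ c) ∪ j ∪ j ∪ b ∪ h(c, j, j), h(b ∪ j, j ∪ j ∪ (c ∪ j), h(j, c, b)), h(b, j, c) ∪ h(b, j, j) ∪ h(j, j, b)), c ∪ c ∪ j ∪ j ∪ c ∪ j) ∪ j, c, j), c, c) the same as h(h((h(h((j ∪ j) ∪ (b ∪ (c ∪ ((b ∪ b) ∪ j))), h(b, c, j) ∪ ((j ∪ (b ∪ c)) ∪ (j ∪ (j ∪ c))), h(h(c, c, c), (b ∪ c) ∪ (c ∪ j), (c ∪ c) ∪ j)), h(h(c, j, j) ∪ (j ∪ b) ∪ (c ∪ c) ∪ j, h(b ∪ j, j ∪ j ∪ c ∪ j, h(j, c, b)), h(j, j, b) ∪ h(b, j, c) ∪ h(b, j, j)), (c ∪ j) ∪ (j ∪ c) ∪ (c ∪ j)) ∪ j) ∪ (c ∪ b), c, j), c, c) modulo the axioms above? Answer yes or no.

Answer: yes — both canonical forms are h(h(b ∪ c ∪ h(h(b ∪ b ∪ b ∪ c ∪ j ∪ j ∪ j, b ∪ c ∪ c ∪ h(b, c, j) ∪ j ∪ j ∪ j, h(h(c, c, c), b ∪ c ∪ c ∪ j, c ∪ c ∪ j)), h(b ∪ c ∪ c ∪ h(c, j, j) ∪ j ∪ j, h(b ∪ j, c ∪ j ∪ j ∪ j, h(j, c, b)), h(b, j, c) ∪ h(b, j, j) ∪ h(j, j, b)), c ∪ c ∪ c ∪ j ∪ j ∪ j) ∪ j, c, j), c, c)

Derivation:
Left:  h(h(c ∪ b ∪ h(h(j ∪ b ∪ b ∪ j ∪ j ∪ b ∪ c, c ∪ b ∪ j ∪ c ∪ h(b, c, j) ∪ j ∪ j, h(h(c, c, c), j ∪ c ∪ c ∪ b, (c ∪ c) ∪ j)), h((c ∪ c) ∪ j ∪ j ∪ b ∪ h(c, j, j), h(b ∪ j, j ∪ j ∪ (c ∪ j), h(j, c, b)), h(b, j, c) ∪ h(b, j, j) ∪ h(j, j, b)), c ∪ c ∪ j ∪ j ∪ c ∪ j) ∪ j, c, j), c, c)
  Descend into:  c ∪ b ∪ h(h(j ∪ b ∪ b ∪ j ∪ j ∪ b ∪ c, c ∪ b ∪ j ∪ c ∪ h(b, c, j) ∪ j ∪ j, h(h(c, c, c), j ∪ c ∪ c ∪ b, (c ∪ c) ∪ j)), h((c ∪ c) ∪ j ∪ j ∪ b ∪ h(c, j, j), h(b ∪ j, j ∪ j ∪ (c ∪ j), h(j, c, b)), h(b, j, c) ∪ h(b, j, j) ∪ h(j, j, b)), c ∪ c ∪ j ∪ j ∪ c ∪ j) ∪ j
  Simplify inside:  h(h(j ∪ b ∪ b ∪ j ∪ j ∪ b ∪ c, c ∪ b ∪ j ∪ c ∪ h(b, c, j) ∪ j ∪ j, h(h(c, c, c), j ∪ c ∪ c ∪ b, (c ∪ c) ∪ j)), h((c ∪ c) ∪ j ∪ j ∪ b ∪ h(c, j, j), h(b ∪ j, j ∪ j ∪ (c ∪ j), h(j, c, b)), h(b, j, c) ∪ h(b, j, j) ∪ h(j, j, b)), c ∪ c ∪ j ∪ j ∪ c ∪ j)  →  h(h(b ∪ b ∪ b ∪ c ∪ j ∪ j ∪ j, b ∪ c ∪ c ∪ h(b, c, j) ∪ j ∪ j ∪ j, h(h(c, c, c), b ∪ c ∪ c ∪ j, c ∪ c ∪ j)), h(b ∪ c ∪ c ∪ h(c, j, j) ∪ j ∪ j, h(b ∪ j, c ∪ j ∪ j ∪ j, h(j, c, b)), h(b, j, c) ∪ h(b, j, j) ∪ h(j, j, b)), c ∪ c ∪ c ∪ j ∪ j ∪ j)
  Sort arguments:  b ∪ c ∪ h(h(b ∪ b ∪ b ∪ c ∪ j ∪ j ∪ j, b ∪ c ∪ c ∪ h(b, c, j) ∪ j ∪ j ∪ j, h(h(c, c, c), b ∪ c ∪ c ∪ j, c ∪ c ∪ j)), h(b ∪ c ∪ c ∪ h(c, j, j) ∪ j ∪ j, h(b ∪ j, c ∪ j ∪ j ∪ j, h(j, c, b)), h(b, j, c) ∪ h(b, j, j) ∪ h(j, j, b)), c ∪ c ∪ c ∪ j ∪ j ∪ j) ∪ j
  Reassemble:  h(h(b ∪ c ∪ h(h(b ∪ b ∪ b ∪ c ∪ j ∪ j ∪ j, b ∪ c ∪ c ∪ h(b, c, j) ∪ j ∪ j ∪ j, h(h(c, c, c), b ∪ c ∪ c ∪ j, c ∪ c ∪ j)), h(b ∪ c ∪ c ∪ h(c, j, j) ∪ j ∪ j, h(b ∪ j, c ∪ j ∪ j ∪ j, h(j, c, b)), h(b, j, c) ∪ h(b, j, j) ∪ h(j, j, b)), c ∪ c ∪ c ∪ j ∪ j ∪ j) ∪ j, c, j), c, c)
Right:  h(h((h(h((j ∪ j) ∪ (b ∪ (c ∪ ((b ∪ b) ∪ j))), h(b, c, j) ∪ ((j ∪ (b ∪ c)) ∪ (j ∪ (j ∪ c))), h(h(c, c, c), (b ∪ c) ∪ (c ∪ j), (c ∪ c) ∪ j)), h(h(c, j, j) ∪ (j ∪ b) ∪ (c ∪ c) ∪ j, h(b ∪ j, j ∪ j ∪ c ∪ j, h(j, c, b)), h(j, j, b) ∪ h(b, j, c) ∪ h(b, j, j)), (c ∪ j) ∪ (j ∪ c) ∪ (c ∪ j)) ∪ j) ∪ (c ∪ b), c, j), c, c)
  Work inside:  (h(h((j ∪ j) ∪ (b ∪ (c ∪ ((b ∪ b) ∪ j))), h(b, c, j) ∪ ((j ∪ (b ∪ c)) ∪ (j ∪ (j ∪ c))), h(h(c, c, c), (b ∪ c) ∪ (c ∪ j), (c ∪ c) ∪ j)), h(h(c, j, j) ∪ (j ∪ b) ∪ (c ∪ c) ∪ j, h(b ∪ j, j ∪ j ∪ c ∪ j, h(j, c, b)), h(j, j, b) ∪ h(b, j, c) ∪ h(b, j, j)), (c ∪ j) ∪ (j ∪ c) ∪ (c ∪ j)) ∪ j) ∪ (c ∪ b)
  Flatten:  h(h((j ∪ j) ∪ (b ∪ (c ∪ ((b ∪ b) ∪ j))), h(b, c, j) ∪ ((j ∪ (b ∪ c)) ∪ (j ∪ (j ∪ c))), h(h(c, c, c), (b ∪ c) ∪ (c ∪ j), (c ∪ c) ∪ j)), h(h(c, j, j) ∪ (j ∪ b) ∪ (c ∪ c) ∪ j, h(b ∪ j, j ∪ j ∪ c ∪ j, h(j, c, b)), h(j, j, b) ∪ h(b, j, c) ∪ h(b, j, j)), (c ∪ j) ∪ (j ∪ c) ∪ (c ∪ j)) ∪ j ∪ c ∪ b
  Canonicalize subterm:  h(h((j ∪ j) ∪ (b ∪ (c ∪ ((b ∪ b) ∪ j))), h(b, c, j) ∪ ((j ∪ (b ∪ c)) ∪ (j ∪ (j ∪ c))), h(h(c, c, c), (b ∪ c) ∪ (c ∪ j), (c ∪ c) ∪ j)), h(h(c, j, j) ∪ (j ∪ b) ∪ (c ∪ c) ∪ j, h(b ∪ j, j ∪ j ∪ c ∪ j, h(j, c, b)), h(j, j, b) ∪ h(b, j, c) ∪ h(b, j, j)), (c ∪ j) ∪ (j ∪ c) ∪ (c ∪ j))  →  h(h(b ∪ b ∪ b ∪ c ∪ j ∪ j ∪ j, b ∪ c ∪ c ∪ h(b, c, j) ∪ j ∪ j ∪ j, h(h(c, c, c), b ∪ c ∪ c ∪ j, c ∪ c ∪ j)), h(b ∪ c ∪ c ∪ h(c, j, j) ∪ j ∪ j, h(b ∪ j, c ∪ j ∪ j ∪ j, h(j, c, b)), h(b, j, c) ∪ h(b, j, j) ∪ h(j, j, b)), c ∪ c ∪ c ∪ j ∪ j ∪ j)
  Order the arguments:  b ∪ c ∪ h(h(b ∪ b ∪ b ∪ c ∪ j ∪ j ∪ j, b ∪ c ∪ c ∪ h(b, c, j) ∪ j ∪ j ∪ j, h(h(c, c, c), b ∪ c ∪ c ∪ j, c ∪ c ∪ j)), h(b ∪ c ∪ c ∪ h(c, j, j) ∪ j ∪ j, h(b ∪ j, c ∪ j ∪ j ∪ j, h(j, c, b)), h(b, j, c) ∪ h(b, j, j) ∪ h(j, j, b)), c ∪ c ∪ c ∪ j ∪ j ∪ j) ∪ j
  Reassemble:  h(h(b ∪ c ∪ h(h(b ∪ b ∪ b ∪ c ∪ j ∪ j ∪ j, b ∪ c ∪ c ∪ h(b, c, j) ∪ j ∪ j ∪ j, h(h(c, c, c), b ∪ c ∪ c ∪ j, c ∪ c ∪ j)), h(b ∪ c ∪ c ∪ h(c, j, j) ∪ j ∪ j, h(b ∪ j, c ∪ j ∪ j ∪ j, h(j, c, b)), h(b, j, c) ∪ h(b, j, j) ∪ h(j, j, b)), c ∪ c ∪ c ∪ j ∪ j ∪ j) ∪ j, c, j), c, c)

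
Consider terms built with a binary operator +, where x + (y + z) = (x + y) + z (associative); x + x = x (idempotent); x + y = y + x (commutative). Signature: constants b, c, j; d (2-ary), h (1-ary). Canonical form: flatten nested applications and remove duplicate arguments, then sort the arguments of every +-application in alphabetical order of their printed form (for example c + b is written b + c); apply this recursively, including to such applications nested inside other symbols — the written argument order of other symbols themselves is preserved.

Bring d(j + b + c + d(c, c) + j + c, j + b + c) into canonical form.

Descend into:  j + b + c + d(c, c) + j + c
Drop duplicates:  drop duplicate j, c
Sort arguments:  b + c + d(c, c) + j
Reassemble:  d(b + c + d(c, c) + j, b + c + j)

Answer: d(b + c + d(c, c) + j, b + c + j)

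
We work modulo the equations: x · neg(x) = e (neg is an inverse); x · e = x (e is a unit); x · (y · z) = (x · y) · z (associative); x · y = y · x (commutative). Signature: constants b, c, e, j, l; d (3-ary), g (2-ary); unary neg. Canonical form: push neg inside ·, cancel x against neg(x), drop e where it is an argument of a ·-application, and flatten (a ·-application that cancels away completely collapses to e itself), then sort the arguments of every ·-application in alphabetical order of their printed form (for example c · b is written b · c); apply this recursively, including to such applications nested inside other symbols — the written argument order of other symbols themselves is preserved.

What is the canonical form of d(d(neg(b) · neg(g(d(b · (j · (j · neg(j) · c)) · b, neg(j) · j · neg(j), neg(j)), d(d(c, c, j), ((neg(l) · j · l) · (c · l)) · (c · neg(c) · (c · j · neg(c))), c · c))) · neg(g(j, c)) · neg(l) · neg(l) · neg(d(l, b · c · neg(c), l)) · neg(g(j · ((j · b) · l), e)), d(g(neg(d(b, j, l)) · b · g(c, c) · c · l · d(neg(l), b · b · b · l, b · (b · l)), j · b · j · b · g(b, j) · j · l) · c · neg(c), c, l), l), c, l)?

Answer: d(d(neg(b) · neg(d(l, b, l)) · neg(g(b · j · j · l, e)) · neg(g(d(b · b · c · j, neg(j), neg(j)), d(d(c, c, j), c · j · j · l, c · c))) · neg(g(j, c)) · neg(l) · neg(l), d(g(b · c · d(neg(l), b · b · b · l, b · b · l) · g(c, c) · l · neg(d(b, j, l)), b · b · g(b, j) · j · j · j · l), c, l), l), c, l)

Derivation:
Descend into:  neg(b) · neg(g(d(b · (j · (j · neg(j) · c)) · b, neg(j) · j · neg(j), neg(j)), d(d(c, c, j), ((neg(l) · j · l) · (c · l)) · (c · neg(c) · (c · j · neg(c))), c · c))) · neg(g(j, c)) · neg(l) · neg(l) · neg(d(l, b · c · neg(c), l)) · neg(g(j · ((j · b) · l), e))
Collect:  neg(b) · neg(g(d(b · b · c · j, neg(j), neg(j)), d(d(c, c, j), c · j · j · l, c · c))) · neg(g(j, c)) · neg(l) · neg(l) · neg(d(l, b, l)) · neg(g(b · j · j · l, e))
Order the arguments:  neg(b) · neg(d(l, b, l)) · neg(g(b · j · j · l, e)) · neg(g(d(b · b · c · j, neg(j), neg(j)), d(d(c, c, j), c · j · j · l, c · c))) · neg(g(j, c)) · neg(l) · neg(l)
Reassemble:  d(d(neg(b) · neg(d(l, b, l)) · neg(g(b · j · j · l, e)) · neg(g(d(b · b · c · j, neg(j), neg(j)), d(d(c, c, j), c · j · j · l, c · c))) · neg(g(j, c)) · neg(l) · neg(l), d(g(b · c · d(neg(l), b · b · b · l, b · b · l) · g(c, c) · l · neg(d(b, j, l)), b · b · g(b, j) · j · j · j · l), c, l), l), c, l)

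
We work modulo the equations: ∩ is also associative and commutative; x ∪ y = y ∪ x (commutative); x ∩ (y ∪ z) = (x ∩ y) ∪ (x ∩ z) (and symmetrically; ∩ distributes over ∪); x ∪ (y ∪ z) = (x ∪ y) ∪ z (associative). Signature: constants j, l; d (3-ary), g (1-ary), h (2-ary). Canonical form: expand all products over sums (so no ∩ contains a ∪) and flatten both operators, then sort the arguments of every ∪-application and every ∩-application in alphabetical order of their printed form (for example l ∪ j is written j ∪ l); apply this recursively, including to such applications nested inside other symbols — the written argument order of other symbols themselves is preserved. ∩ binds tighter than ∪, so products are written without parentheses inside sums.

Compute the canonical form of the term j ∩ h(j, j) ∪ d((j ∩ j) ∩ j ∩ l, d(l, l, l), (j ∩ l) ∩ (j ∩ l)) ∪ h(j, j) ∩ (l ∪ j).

Expand:  h(j, j) ∩ j ∪ d(j ∩ j ∩ j ∩ l, d(l, l, l), j ∩ j ∩ l ∩ l) ∪ h(j, j) ∩ l ∪ h(j, j) ∩ j
Sort:  d(j ∩ j ∩ j ∩ l, d(l, l, l), j ∩ j ∩ l ∩ l) ∪ h(j, j) ∩ j ∪ h(j, j) ∩ j ∪ h(j, j) ∩ l

Answer: d(j ∩ j ∩ j ∩ l, d(l, l, l), j ∩ j ∩ l ∩ l) ∪ h(j, j) ∩ j ∪ h(j, j) ∩ j ∪ h(j, j) ∩ l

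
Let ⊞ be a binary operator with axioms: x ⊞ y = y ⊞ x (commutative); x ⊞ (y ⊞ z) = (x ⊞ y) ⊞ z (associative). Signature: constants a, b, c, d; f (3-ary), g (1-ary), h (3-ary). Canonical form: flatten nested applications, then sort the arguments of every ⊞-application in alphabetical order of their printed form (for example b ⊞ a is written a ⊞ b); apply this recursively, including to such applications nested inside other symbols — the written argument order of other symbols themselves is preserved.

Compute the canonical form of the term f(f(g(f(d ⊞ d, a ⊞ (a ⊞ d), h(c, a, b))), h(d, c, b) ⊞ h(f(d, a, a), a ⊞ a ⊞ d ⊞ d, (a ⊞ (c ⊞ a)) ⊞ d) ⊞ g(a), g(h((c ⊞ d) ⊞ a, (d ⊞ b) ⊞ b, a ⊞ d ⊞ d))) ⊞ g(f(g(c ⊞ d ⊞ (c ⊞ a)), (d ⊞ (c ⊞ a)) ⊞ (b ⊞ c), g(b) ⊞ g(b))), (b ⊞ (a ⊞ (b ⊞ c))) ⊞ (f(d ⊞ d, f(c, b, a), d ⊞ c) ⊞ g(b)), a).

Descend into:  f(g(f(d ⊞ d, a ⊞ (a ⊞ d), h(c, a, b))), h(d, c, b) ⊞ h(f(d, a, a), a ⊞ a ⊞ d ⊞ d, (a ⊞ (c ⊞ a)) ⊞ d) ⊞ g(a), g(h((c ⊞ d) ⊞ a, (d ⊞ b) ⊞ b, a ⊞ d ⊞ d))) ⊞ g(f(g(c ⊞ d ⊞ (c ⊞ a)), (d ⊞ (c ⊞ a)) ⊞ (b ⊞ c), g(b) ⊞ g(b)))
Inside:  f(g(f(d ⊞ d, a ⊞ (a ⊞ d), h(c, a, b))), h(d, c, b) ⊞ h(f(d, a, a), a ⊞ a ⊞ d ⊞ d, (a ⊞ (c ⊞ a)) ⊞ d) ⊞ g(a), g(h((c ⊞ d) ⊞ a, (d ⊞ b) ⊞ b, a ⊞ d ⊞ d)))  →  f(g(f(d ⊞ d, a ⊞ a ⊞ d, h(c, a, b))), g(a) ⊞ h(d, c, b) ⊞ h(f(d, a, a), a ⊞ a ⊞ d ⊞ d, a ⊞ a ⊞ c ⊞ d), g(h(a ⊞ c ⊞ d, b ⊞ b ⊞ d, a ⊞ d ⊞ d)))
Inside:  g(f(g(c ⊞ d ⊞ (c ⊞ a)), (d ⊞ (c ⊞ a)) ⊞ (b ⊞ c), g(b) ⊞ g(b)))  →  g(f(g(a ⊞ c ⊞ c ⊞ d), a ⊞ b ⊞ c ⊞ c ⊞ d, g(b) ⊞ g(b)))
Sort arguments:  f(g(f(d ⊞ d, a ⊞ a ⊞ d, h(c, a, b))), g(a) ⊞ h(d, c, b) ⊞ h(f(d, a, a), a ⊞ a ⊞ d ⊞ d, a ⊞ a ⊞ c ⊞ d), g(h(a ⊞ c ⊞ d, b ⊞ b ⊞ d, a ⊞ d ⊞ d))) ⊞ g(f(g(a ⊞ c ⊞ c ⊞ d), a ⊞ b ⊞ c ⊞ c ⊞ d, g(b) ⊞ g(b)))
Put back:  f(f(g(f(d ⊞ d, a ⊞ a ⊞ d, h(c, a, b))), g(a) ⊞ h(d, c, b) ⊞ h(f(d, a, a), a ⊞ a ⊞ d ⊞ d, a ⊞ a ⊞ c ⊞ d), g(h(a ⊞ c ⊞ d, b ⊞ b ⊞ d, a ⊞ d ⊞ d))) ⊞ g(f(g(a ⊞ c ⊞ c ⊞ d), a ⊞ b ⊞ c ⊞ c ⊞ d, g(b) ⊞ g(b))), a ⊞ b ⊞ b ⊞ c ⊞ f(d ⊞ d, f(c, b, a), c ⊞ d) ⊞ g(b), a)

Answer: f(f(g(f(d ⊞ d, a ⊞ a ⊞ d, h(c, a, b))), g(a) ⊞ h(d, c, b) ⊞ h(f(d, a, a), a ⊞ a ⊞ d ⊞ d, a ⊞ a ⊞ c ⊞ d), g(h(a ⊞ c ⊞ d, b ⊞ b ⊞ d, a ⊞ d ⊞ d))) ⊞ g(f(g(a ⊞ c ⊞ c ⊞ d), a ⊞ b ⊞ c ⊞ c ⊞ d, g(b) ⊞ g(b))), a ⊞ b ⊞ b ⊞ c ⊞ f(d ⊞ d, f(c, b, a), c ⊞ d) ⊞ g(b), a)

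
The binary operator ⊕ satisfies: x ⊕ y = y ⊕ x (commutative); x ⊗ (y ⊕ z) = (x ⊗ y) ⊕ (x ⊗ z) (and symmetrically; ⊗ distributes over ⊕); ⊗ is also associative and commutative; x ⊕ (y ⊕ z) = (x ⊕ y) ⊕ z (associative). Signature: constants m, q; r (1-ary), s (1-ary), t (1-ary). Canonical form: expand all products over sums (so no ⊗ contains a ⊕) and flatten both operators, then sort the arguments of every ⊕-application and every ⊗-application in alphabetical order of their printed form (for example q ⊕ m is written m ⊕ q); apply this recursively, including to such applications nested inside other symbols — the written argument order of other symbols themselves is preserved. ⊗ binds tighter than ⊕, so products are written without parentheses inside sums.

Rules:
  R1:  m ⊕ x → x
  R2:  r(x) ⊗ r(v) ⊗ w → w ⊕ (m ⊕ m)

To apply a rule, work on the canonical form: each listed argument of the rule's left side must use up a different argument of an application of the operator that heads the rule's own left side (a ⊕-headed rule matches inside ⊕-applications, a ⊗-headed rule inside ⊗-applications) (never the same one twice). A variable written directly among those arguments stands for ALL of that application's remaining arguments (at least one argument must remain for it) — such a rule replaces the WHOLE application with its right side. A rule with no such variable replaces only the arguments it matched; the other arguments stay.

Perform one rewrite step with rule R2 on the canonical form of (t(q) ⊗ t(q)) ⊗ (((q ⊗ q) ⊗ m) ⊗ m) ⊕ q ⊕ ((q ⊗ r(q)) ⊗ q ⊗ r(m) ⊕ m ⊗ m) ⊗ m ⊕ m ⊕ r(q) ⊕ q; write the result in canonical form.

Canonical form:  m ⊕ m ⊗ m ⊗ m ⊕ m ⊗ m ⊗ q ⊗ q ⊗ t(q) ⊗ t(q) ⊕ m ⊗ q ⊗ q ⊗ r(m) ⊗ r(q) ⊕ q ⊕ q ⊕ r(q)
Apply R2:  consuming r(m), r(q);  v := q, w := m ⊗ q ⊗ q, x := m
The variable takes the whole remainder — replace the entire application.
New term:  m ⊕ m ⊕ m ⊕ m ⊗ m ⊗ m ⊕ m ⊗ m ⊗ q ⊗ q ⊗ t(q) ⊗ t(q) ⊕ m ⊗ q ⊗ q ⊕ q ⊕ q ⊕ r(q)

Answer: m ⊕ m ⊕ m ⊕ m ⊗ m ⊗ m ⊕ m ⊗ m ⊗ q ⊗ q ⊗ t(q) ⊗ t(q) ⊕ m ⊗ q ⊗ q ⊕ q ⊕ q ⊕ r(q)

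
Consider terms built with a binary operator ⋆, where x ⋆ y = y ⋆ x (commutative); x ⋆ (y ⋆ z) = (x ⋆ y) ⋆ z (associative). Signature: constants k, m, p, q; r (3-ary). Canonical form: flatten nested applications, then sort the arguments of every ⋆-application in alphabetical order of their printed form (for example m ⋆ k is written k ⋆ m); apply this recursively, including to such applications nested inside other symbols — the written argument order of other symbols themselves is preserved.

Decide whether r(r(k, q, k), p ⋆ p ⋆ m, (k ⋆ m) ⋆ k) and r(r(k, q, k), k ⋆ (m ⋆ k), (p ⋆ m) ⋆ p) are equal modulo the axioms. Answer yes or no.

Answer: no — r(r(k, q, k), m ⋆ p ⋆ p, k ⋆ k ⋆ m) vs r(r(k, q, k), k ⋆ k ⋆ m, m ⋆ p ⋆ p)

Derivation:
Left:  r(r(k, q, k), p ⋆ p ⋆ m, (k ⋆ m) ⋆ k)
  Work inside:  (k ⋆ m) ⋆ k
  Flatten:  k ⋆ m ⋆ k
  Sort arguments:  k ⋆ k ⋆ m
  Rebuild:  r(r(k, q, k), m ⋆ p ⋆ p, k ⋆ k ⋆ m)
Right:  r(r(k, q, k), k ⋆ (m ⋆ k), (p ⋆ m) ⋆ p)
  Descend into:  (p ⋆ m) ⋆ p
  Merge nested applications:  p ⋆ m ⋆ p
  Sort arguments:  m ⋆ p ⋆ p
  Put back:  r(r(k, q, k), k ⋆ k ⋆ m, m ⋆ p ⋆ p)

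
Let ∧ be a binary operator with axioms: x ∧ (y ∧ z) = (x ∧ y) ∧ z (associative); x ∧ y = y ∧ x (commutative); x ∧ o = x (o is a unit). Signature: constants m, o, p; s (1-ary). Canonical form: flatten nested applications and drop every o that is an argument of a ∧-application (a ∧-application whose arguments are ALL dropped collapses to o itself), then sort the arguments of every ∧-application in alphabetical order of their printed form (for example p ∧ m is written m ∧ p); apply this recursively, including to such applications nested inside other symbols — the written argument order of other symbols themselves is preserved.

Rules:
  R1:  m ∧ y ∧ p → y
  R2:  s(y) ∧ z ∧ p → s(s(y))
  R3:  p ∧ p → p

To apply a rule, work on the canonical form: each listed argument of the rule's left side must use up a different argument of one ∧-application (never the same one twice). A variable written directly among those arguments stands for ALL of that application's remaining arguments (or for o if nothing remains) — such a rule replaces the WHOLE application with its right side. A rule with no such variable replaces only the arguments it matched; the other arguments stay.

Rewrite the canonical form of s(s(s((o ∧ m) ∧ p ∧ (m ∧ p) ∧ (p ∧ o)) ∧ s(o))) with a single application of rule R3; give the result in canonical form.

Canonical form:  s(s(s(m ∧ m ∧ p ∧ p ∧ p) ∧ s(o)))
Apply R3:  consuming p, p
Result:  s(s(s(m ∧ m ∧ p ∧ p) ∧ s(o)))

Answer: s(s(s(m ∧ m ∧ p ∧ p) ∧ s(o)))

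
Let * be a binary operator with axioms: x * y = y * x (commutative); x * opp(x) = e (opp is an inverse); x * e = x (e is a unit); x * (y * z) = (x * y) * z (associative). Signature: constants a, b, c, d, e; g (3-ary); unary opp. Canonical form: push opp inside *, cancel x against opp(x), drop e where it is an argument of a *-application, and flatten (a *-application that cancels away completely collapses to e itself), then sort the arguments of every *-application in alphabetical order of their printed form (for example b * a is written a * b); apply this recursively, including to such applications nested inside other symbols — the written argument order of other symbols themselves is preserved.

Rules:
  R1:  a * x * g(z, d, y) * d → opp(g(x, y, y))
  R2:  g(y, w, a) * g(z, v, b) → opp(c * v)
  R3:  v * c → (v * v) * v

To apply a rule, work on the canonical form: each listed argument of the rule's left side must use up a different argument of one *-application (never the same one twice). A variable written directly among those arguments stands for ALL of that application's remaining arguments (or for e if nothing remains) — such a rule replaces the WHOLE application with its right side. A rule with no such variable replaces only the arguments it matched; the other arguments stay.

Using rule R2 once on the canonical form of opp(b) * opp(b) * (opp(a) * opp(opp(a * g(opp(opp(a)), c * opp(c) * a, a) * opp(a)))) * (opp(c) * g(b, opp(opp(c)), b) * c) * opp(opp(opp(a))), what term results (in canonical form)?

Canonical form:  g(a, a, a) * g(b, c, b) * opp(a) * opp(a) * opp(b) * opp(b)
Apply R2:  consuming g(a, a, a), g(b, c, b);  v := c, w := a, y := a, z := b
Giving:  opp(a) * opp(a) * opp(b) * opp(b) * opp(c) * opp(c)

Answer: opp(a) * opp(a) * opp(b) * opp(b) * opp(c) * opp(c)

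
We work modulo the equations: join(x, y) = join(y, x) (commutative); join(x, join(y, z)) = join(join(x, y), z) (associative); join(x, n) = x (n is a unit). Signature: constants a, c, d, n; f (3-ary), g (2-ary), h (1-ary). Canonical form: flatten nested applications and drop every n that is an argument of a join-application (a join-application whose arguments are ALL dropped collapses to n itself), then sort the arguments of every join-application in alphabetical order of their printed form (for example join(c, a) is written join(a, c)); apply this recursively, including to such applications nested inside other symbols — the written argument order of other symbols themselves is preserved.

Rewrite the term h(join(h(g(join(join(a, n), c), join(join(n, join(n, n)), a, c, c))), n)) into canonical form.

Answer: h(h(g(join(a, c), join(a, c, c))))

Derivation:
Descend into:  join(h(g(join(join(a, n), c), join(join(n, join(n, n)), a, c, c))), n)
Inside:  h(g(join(join(a, n), c), join(join(n, join(n, n)), a, c, c)))  →  h(g(join(a, c), join(a, c, c)))
Unit:  drop n
Order the arguments:  h(g(join(a, c), join(a, c, c)))
Rebuild:  h(h(g(join(a, c), join(a, c, c))))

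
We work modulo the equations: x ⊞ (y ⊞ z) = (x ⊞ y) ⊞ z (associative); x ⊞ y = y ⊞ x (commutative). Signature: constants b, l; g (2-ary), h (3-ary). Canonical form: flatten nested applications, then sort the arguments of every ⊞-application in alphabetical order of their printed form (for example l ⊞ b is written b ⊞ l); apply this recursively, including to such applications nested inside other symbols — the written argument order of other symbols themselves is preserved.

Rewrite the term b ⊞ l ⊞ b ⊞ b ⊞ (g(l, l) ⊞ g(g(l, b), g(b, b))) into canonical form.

Answer: b ⊞ b ⊞ b ⊞ g(g(l, b), g(b, b)) ⊞ g(l, l) ⊞ l

Derivation:
Flatten:  b ⊞ l ⊞ b ⊞ b ⊞ g(l, l) ⊞ g(g(l, b), g(b, b))
Sort arguments:  b ⊞ b ⊞ b ⊞ g(g(l, b), g(b, b)) ⊞ g(l, l) ⊞ l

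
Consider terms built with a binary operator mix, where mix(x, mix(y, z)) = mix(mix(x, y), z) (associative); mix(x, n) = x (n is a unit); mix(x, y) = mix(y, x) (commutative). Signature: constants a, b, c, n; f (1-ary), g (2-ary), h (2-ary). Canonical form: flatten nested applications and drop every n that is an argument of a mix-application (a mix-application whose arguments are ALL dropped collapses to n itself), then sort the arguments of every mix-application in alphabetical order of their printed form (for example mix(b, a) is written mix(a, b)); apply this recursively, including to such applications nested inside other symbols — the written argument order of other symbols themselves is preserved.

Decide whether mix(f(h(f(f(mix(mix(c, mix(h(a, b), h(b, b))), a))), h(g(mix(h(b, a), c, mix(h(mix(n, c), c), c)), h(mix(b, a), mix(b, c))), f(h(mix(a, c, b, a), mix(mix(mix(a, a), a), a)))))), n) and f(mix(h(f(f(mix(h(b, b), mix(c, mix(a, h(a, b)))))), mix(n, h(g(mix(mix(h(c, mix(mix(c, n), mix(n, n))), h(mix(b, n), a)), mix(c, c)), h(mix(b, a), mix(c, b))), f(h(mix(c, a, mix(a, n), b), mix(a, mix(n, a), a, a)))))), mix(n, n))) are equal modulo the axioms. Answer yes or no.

Answer: yes — both canonical forms are f(h(f(f(mix(a, c, h(a, b), h(b, b)))), h(g(mix(c, c, h(b, a), h(c, c)), h(mix(a, b), mix(b, c))), f(h(mix(a, a, b, c), mix(a, a, a, a))))))

Derivation:
Left:  mix(f(h(f(f(mix(mix(c, mix(h(a, b), h(b, b))), a))), h(g(mix(h(b, a), c, mix(h(mix(n, c), c), c)), h(mix(b, a), mix(b, c))), f(h(mix(a, c, b, a), mix(mix(mix(a, a), a), a)))))), n)
  Simplify inside:  f(h(f(f(mix(mix(c, mix(h(a, b), h(b, b))), a))), h(g(mix(h(b, a), c, mix(h(mix(n, c), c), c)), h(mix(b, a), mix(b, c))), f(h(mix(a, c, b, a), mix(mix(mix(a, a), a), a))))))  →  f(h(f(f(mix(a, c, h(a, b), h(b, b)))), h(g(mix(c, c, h(b, a), h(c, c)), h(mix(a, b), mix(b, c))), f(h(mix(a, a, b, c), mix(a, a, a, a))))))
  Drop the unit:  drop n
  Sort:  f(h(f(f(mix(a, c, h(a, b), h(b, b)))), h(g(mix(c, c, h(b, a), h(c, c)), h(mix(a, b), mix(b, c))), f(h(mix(a, a, b, c), mix(a, a, a, a))))))
Right:  f(mix(h(f(f(mix(h(b, b), mix(c, mix(a, h(a, b)))))), mix(n, h(g(mix(mix(h(c, mix(mix(c, n), mix(n, n))), h(mix(b, n), a)), mix(c, c)), h(mix(b, a), mix(c, b))), f(h(mix(c, a, mix(a, n), b), mix(a, mix(n, a), a, a)))))), mix(n, n)))
  Focus inside:  mix(h(f(f(mix(h(b, b), mix(c, mix(a, h(a, b)))))), mix(n, h(g(mix(mix(h(c, mix(mix(c, n), mix(n, n))), h(mix(b, n), a)), mix(c, c)), h(mix(b, a), mix(c, b))), f(h(mix(c, a, mix(a, n), b), mix(a, mix(n, a), a, a)))))), mix(n, n))
  Merge nested applications:  mix(h(f(f(mix(h(b, b), mix(c, mix(a, h(a, b)))))), mix(n, h(g(mix(mix(h(c, mix(mix(c, n), mix(n, n))), h(mix(b, n), a)), mix(c, c)), h(mix(b, a), mix(c, b))), f(h(mix(c, a, mix(a, n), b), mix(a, mix(n, a), a, a)))))), n, n)
  Canonicalize subterm:  h(f(f(mix(h(b, b), mix(c, mix(a, h(a, b)))))), mix(n, h(g(mix(mix(h(c, mix(mix(c, n), mix(n, n))), h(mix(b, n), a)), mix(c, c)), h(mix(b, a), mix(c, b))), f(h(mix(c, a, mix(a, n), b), mix(a, mix(n, a), a, a))))))  →  h(f(f(mix(a, c, h(a, b), h(b, b)))), h(g(mix(c, c, h(b, a), h(c, c)), h(mix(a, b), mix(b, c))), f(h(mix(a, a, b, c), mix(a, a, a, a)))))
  Drop the unit:  drop n (×2)
  Order the arguments:  h(f(f(mix(a, c, h(a, b), h(b, b)))), h(g(mix(c, c, h(b, a), h(c, c)), h(mix(a, b), mix(b, c))), f(h(mix(a, a, b, c), mix(a, a, a, a)))))
  Rebuild:  f(h(f(f(mix(a, c, h(a, b), h(b, b)))), h(g(mix(c, c, h(b, a), h(c, c)), h(mix(a, b), mix(b, c))), f(h(mix(a, a, b, c), mix(a, a, a, a))))))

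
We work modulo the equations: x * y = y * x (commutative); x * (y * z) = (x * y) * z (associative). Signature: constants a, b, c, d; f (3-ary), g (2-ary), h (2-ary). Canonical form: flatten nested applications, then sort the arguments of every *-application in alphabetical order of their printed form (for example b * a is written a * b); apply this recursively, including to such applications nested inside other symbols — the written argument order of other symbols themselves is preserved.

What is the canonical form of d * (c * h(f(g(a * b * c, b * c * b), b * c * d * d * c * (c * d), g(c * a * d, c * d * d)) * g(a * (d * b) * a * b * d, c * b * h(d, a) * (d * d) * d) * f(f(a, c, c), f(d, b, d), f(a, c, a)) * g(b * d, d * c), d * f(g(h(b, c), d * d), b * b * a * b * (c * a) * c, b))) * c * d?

Answer: c * c * d * d * h(f(f(a, c, c), f(d, b, d), f(a, c, a)) * f(g(a * b * c, b * b * c), b * c * c * c * d * d * d, g(a * c * d, c * d * d)) * g(a * a * b * b * d * d, b * c * d * d * d * h(d, a)) * g(b * d, c * d), d * f(g(h(b, c), d * d), a * a * b * b * b * c * c, b))

Derivation:
Un-nest:  d * c * h(f(g(a * b * c, b * c * b), b * c * d * d * c * (c * d), g(c * a * d, c * d * d)) * g(a * (d * b) * a * b * d, c * b * h(d, a) * (d * d) * d) * f(f(a, c, c), f(d, b, d), f(a, c, a)) * g(b * d, d * c), d * f(g(h(b, c), d * d), b * b * a * b * (c * a) * c, b)) * c * d
Simplify inside:  h(f(g(a * b * c, b * c * b), b * c * d * d * c * (c * d), g(c * a * d, c * d * d)) * g(a * (d * b) * a * b * d, c * b * h(d, a) * (d * d) * d) * f(f(a, c, c), f(d, b, d), f(a, c, a)) * g(b * d, d * c), d * f(g(h(b, c), d * d), b * b * a * b * (c * a) * c, b))  →  h(f(f(a, c, c), f(d, b, d), f(a, c, a)) * f(g(a * b * c, b * b * c), b * c * c * c * d * d * d, g(a * c * d, c * d * d)) * g(a * a * b * b * d * d, b * c * d * d * d * h(d, a)) * g(b * d, c * d), d * f(g(h(b, c), d * d), a * a * b * b * b * c * c, b))
Order the arguments:  c * c * d * d * h(f(f(a, c, c), f(d, b, d), f(a, c, a)) * f(g(a * b * c, b * b * c), b * c * c * c * d * d * d, g(a * c * d, c * d * d)) * g(a * a * b * b * d * d, b * c * d * d * d * h(d, a)) * g(b * d, c * d), d * f(g(h(b, c), d * d), a * a * b * b * b * c * c, b))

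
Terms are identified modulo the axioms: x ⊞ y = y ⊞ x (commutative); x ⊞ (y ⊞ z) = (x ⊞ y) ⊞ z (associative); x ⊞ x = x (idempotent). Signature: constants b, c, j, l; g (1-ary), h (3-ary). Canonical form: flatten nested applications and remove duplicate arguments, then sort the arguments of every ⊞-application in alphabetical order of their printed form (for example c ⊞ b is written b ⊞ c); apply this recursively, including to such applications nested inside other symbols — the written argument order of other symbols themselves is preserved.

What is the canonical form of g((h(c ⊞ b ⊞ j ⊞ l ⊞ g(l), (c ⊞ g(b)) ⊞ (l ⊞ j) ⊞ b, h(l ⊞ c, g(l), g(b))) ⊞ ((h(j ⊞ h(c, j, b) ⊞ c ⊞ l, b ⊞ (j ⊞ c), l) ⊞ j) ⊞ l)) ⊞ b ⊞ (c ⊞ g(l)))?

Focus inside:  (h(c ⊞ b ⊞ j ⊞ l ⊞ g(l), (c ⊞ g(b)) ⊞ (l ⊞ j) ⊞ b, h(l ⊞ c, g(l), g(b))) ⊞ ((h(j ⊞ h(c, j, b) ⊞ c ⊞ l, b ⊞ (j ⊞ c), l) ⊞ j) ⊞ l)) ⊞ b ⊞ (c ⊞ g(l))
Un-nest:  h(c ⊞ b ⊞ j ⊞ l ⊞ g(l), (c ⊞ g(b)) ⊞ (l ⊞ j) ⊞ b, h(l ⊞ c, g(l), g(b))) ⊞ h(j ⊞ h(c, j, b) ⊞ c ⊞ l, b ⊞ (j ⊞ c), l) ⊞ j ⊞ l ⊞ b ⊞ c ⊞ g(l)
Canonicalize subterm:  h(c ⊞ b ⊞ j ⊞ l ⊞ g(l), (c ⊞ g(b)) ⊞ (l ⊞ j) ⊞ b, h(l ⊞ c, g(l), g(b)))  →  h(b ⊞ c ⊞ g(l) ⊞ j ⊞ l, b ⊞ c ⊞ g(b) ⊞ j ⊞ l, h(c ⊞ l, g(l), g(b)))
Inside:  h(j ⊞ h(c, j, b) ⊞ c ⊞ l, b ⊞ (j ⊞ c), l)  →  h(c ⊞ h(c, j, b) ⊞ j ⊞ l, b ⊞ c ⊞ j, l)
Sort arguments:  b ⊞ c ⊞ g(l) ⊞ h(b ⊞ c ⊞ g(l) ⊞ j ⊞ l, b ⊞ c ⊞ g(b) ⊞ j ⊞ l, h(c ⊞ l, g(l), g(b))) ⊞ h(c ⊞ h(c, j, b) ⊞ j ⊞ l, b ⊞ c ⊞ j, l) ⊞ j ⊞ l
Rebuild:  g(b ⊞ c ⊞ g(l) ⊞ h(b ⊞ c ⊞ g(l) ⊞ j ⊞ l, b ⊞ c ⊞ g(b) ⊞ j ⊞ l, h(c ⊞ l, g(l), g(b))) ⊞ h(c ⊞ h(c, j, b) ⊞ j ⊞ l, b ⊞ c ⊞ j, l) ⊞ j ⊞ l)

Answer: g(b ⊞ c ⊞ g(l) ⊞ h(b ⊞ c ⊞ g(l) ⊞ j ⊞ l, b ⊞ c ⊞ g(b) ⊞ j ⊞ l, h(c ⊞ l, g(l), g(b))) ⊞ h(c ⊞ h(c, j, b) ⊞ j ⊞ l, b ⊞ c ⊞ j, l) ⊞ j ⊞ l)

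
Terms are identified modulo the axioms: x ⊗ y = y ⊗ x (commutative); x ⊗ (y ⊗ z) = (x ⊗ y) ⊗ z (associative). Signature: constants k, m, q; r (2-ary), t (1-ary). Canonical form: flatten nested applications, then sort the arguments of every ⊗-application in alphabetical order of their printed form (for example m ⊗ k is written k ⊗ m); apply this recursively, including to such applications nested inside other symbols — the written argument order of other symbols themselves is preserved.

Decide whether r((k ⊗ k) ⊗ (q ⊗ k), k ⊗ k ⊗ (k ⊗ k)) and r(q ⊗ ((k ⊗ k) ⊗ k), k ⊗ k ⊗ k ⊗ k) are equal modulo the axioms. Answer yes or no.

Answer: yes — both canonical forms are r(k ⊗ k ⊗ k ⊗ q, k ⊗ k ⊗ k ⊗ k)

Derivation:
Left:  r((k ⊗ k) ⊗ (q ⊗ k), k ⊗ k ⊗ (k ⊗ k))
  Work inside:  (k ⊗ k) ⊗ (q ⊗ k)
  Un-nest:  k ⊗ k ⊗ q ⊗ k
  Order the arguments:  k ⊗ k ⊗ k ⊗ q
  Put back:  r(k ⊗ k ⊗ k ⊗ q, k ⊗ k ⊗ k ⊗ k)
Right:  r(q ⊗ ((k ⊗ k) ⊗ k), k ⊗ k ⊗ k ⊗ k)
  Work inside:  q ⊗ ((k ⊗ k) ⊗ k)
  Flatten:  q ⊗ k ⊗ k ⊗ k
  Order the arguments:  k ⊗ k ⊗ k ⊗ q
  Rebuild:  r(k ⊗ k ⊗ k ⊗ q, k ⊗ k ⊗ k ⊗ k)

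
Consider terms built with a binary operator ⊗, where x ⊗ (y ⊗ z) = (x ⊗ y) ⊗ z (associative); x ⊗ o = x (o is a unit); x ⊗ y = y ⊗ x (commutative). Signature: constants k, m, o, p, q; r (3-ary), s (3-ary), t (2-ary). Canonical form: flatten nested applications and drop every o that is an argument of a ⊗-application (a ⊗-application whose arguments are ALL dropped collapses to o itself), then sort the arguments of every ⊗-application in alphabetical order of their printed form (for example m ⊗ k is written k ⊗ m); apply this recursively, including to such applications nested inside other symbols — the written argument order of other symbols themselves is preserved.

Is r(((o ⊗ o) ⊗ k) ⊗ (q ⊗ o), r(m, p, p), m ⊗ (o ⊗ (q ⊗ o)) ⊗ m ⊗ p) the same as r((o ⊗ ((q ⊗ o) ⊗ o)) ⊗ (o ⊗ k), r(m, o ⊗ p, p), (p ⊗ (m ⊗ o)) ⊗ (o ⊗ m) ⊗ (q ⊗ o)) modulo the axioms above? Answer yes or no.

Answer: yes — both canonical forms are r(k ⊗ q, r(m, p, p), m ⊗ m ⊗ p ⊗ q)

Derivation:
Left:  r(((o ⊗ o) ⊗ k) ⊗ (q ⊗ o), r(m, p, p), m ⊗ (o ⊗ (q ⊗ o)) ⊗ m ⊗ p)
  Descend into:  m ⊗ (o ⊗ (q ⊗ o)) ⊗ m ⊗ p
  Un-nest:  m ⊗ o ⊗ q ⊗ o ⊗ m ⊗ p
  Drop the unit:  drop o (×2)
  Sort:  m ⊗ m ⊗ p ⊗ q
  Put back:  r(k ⊗ q, r(m, p, p), m ⊗ m ⊗ p ⊗ q)
Right:  r((o ⊗ ((q ⊗ o) ⊗ o)) ⊗ (o ⊗ k), r(m, o ⊗ p, p), (p ⊗ (m ⊗ o)) ⊗ (o ⊗ m) ⊗ (q ⊗ o))
  Work inside:  (p ⊗ (m ⊗ o)) ⊗ (o ⊗ m) ⊗ (q ⊗ o)
  Un-nest:  p ⊗ m ⊗ o ⊗ o ⊗ m ⊗ q ⊗ o
  Drop the unit:  drop o (×3)
  Sort arguments:  m ⊗ m ⊗ p ⊗ q
  Rebuild:  r(k ⊗ q, r(m, p, p), m ⊗ m ⊗ p ⊗ q)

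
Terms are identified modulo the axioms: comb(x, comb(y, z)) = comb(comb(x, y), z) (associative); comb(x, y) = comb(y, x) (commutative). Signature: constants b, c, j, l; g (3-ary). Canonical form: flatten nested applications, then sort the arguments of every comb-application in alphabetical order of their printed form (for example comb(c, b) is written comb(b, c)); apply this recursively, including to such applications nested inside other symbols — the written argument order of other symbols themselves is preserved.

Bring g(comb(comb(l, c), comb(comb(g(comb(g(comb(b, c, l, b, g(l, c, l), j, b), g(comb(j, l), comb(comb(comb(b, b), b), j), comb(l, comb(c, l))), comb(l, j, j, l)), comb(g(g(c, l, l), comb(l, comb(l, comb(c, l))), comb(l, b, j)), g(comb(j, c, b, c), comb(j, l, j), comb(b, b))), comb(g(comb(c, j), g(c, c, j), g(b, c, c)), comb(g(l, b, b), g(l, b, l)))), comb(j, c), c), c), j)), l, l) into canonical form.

Answer: g(comb(c, c, g(comb(g(comb(b, b, b, c, g(l, c, l), j, l), g(comb(j, l), comb(b, b, b, j), comb(c, l, l)), comb(j, j, l, l)), g(comb(b, c, c, j), comb(j, j, l), comb(b, b)), g(comb(c, j), g(c, c, j), g(b, c, c)), g(g(c, l, l), comb(c, l, l, l), comb(b, j, l)), g(l, b, b), g(l, b, l)), comb(c, j), c), j, l), l, l)

Derivation:
Work inside:  comb(comb(l, c), comb(comb(g(comb(g(comb(b, c, l, b, g(l, c, l), j, b), g(comb(j, l), comb(comb(comb(b, b), b), j), comb(l, comb(c, l))), comb(l, j, j, l)), comb(g(g(c, l, l), comb(l, comb(l, comb(c, l))), comb(l, b, j)), g(comb(j, c, b, c), comb(j, l, j), comb(b, b))), comb(g(comb(c, j), g(c, c, j), g(b, c, c)), comb(g(l, b, b), g(l, b, l)))), comb(j, c), c), c), j))
Un-nest:  comb(l, c, g(comb(g(comb(b, c, l, b, g(l, c, l), j, b), g(comb(j, l), comb(comb(comb(b, b), b), j), comb(l, comb(c, l))), comb(l, j, j, l)), comb(g(g(c, l, l), comb(l, comb(l, comb(c, l))), comb(l, b, j)), g(comb(j, c, b, c), comb(j, l, j), comb(b, b))), comb(g(comb(c, j), g(c, c, j), g(b, c, c)), comb(g(l, b, b), g(l, b, l)))), comb(j, c), c), c, j)
Simplify inside:  g(comb(g(comb(b, c, l, b, g(l, c, l), j, b), g(comb(j, l), comb(comb(comb(b, b), b), j), comb(l, comb(c, l))), comb(l, j, j, l)), comb(g(g(c, l, l), comb(l, comb(l, comb(c, l))), comb(l, b, j)), g(comb(j, c, b, c), comb(j, l, j), comb(b, b))), comb(g(comb(c, j), g(c, c, j), g(b, c, c)), comb(g(l, b, b), g(l, b, l)))), comb(j, c), c)  →  g(comb(g(comb(b, b, b, c, g(l, c, l), j, l), g(comb(j, l), comb(b, b, b, j), comb(c, l, l)), comb(j, j, l, l)), g(comb(b, c, c, j), comb(j, j, l), comb(b, b)), g(comb(c, j), g(c, c, j), g(b, c, c)), g(g(c, l, l), comb(c, l, l, l), comb(b, j, l)), g(l, b, b), g(l, b, l)), comb(c, j), c)
Order the arguments:  comb(c, c, g(comb(g(comb(b, b, b, c, g(l, c, l), j, l), g(comb(j, l), comb(b, b, b, j), comb(c, l, l)), comb(j, j, l, l)), g(comb(b, c, c, j), comb(j, j, l), comb(b, b)), g(comb(c, j), g(c, c, j), g(b, c, c)), g(g(c, l, l), comb(c, l, l, l), comb(b, j, l)), g(l, b, b), g(l, b, l)), comb(c, j), c), j, l)
Rebuild:  g(comb(c, c, g(comb(g(comb(b, b, b, c, g(l, c, l), j, l), g(comb(j, l), comb(b, b, b, j), comb(c, l, l)), comb(j, j, l, l)), g(comb(b, c, c, j), comb(j, j, l), comb(b, b)), g(comb(c, j), g(c, c, j), g(b, c, c)), g(g(c, l, l), comb(c, l, l, l), comb(b, j, l)), g(l, b, b), g(l, b, l)), comb(c, j), c), j, l), l, l)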